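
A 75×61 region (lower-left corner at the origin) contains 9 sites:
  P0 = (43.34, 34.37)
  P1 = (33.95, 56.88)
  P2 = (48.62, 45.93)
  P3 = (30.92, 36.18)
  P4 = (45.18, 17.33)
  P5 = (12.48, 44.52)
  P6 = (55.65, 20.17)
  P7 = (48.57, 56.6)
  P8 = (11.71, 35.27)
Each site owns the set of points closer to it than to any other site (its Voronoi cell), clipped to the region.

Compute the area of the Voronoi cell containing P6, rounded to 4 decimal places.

Area of P6's cell: 828.1762

1. box [0,75]×[0,61]: [(0, 0) (75, 0) (75, 61) (0, 61)]
2. ⊥bis P6·P0 via (49.495,27.27): [(18.0381, 0) (75, 0) (75, 49.3803)]  |A|=1406.3976
3. ⊥bis P6·P1 via (44.8,38.525): [(18.0381, 0) (75, 0) (75, 49.3803)]  |A|=1406.3976
4. ⊥bis P6·P2 via (52.135,33.05): [(58.0128, 34.6541) (18.0381, 0) (75, 0) (75, 39.2899)]  |A|=1320.6938
5. ⊥bis P6·P3 via (43.285,28.175): [(58.0128, 34.6541) (34.0067, 13.8432) (25.0447, 0) (75, 0) (75, 39.2899)]  |A|=1272.1971
6. ⊥bis P6·P4 via (50.415,18.75): [(58.0128, 34.6541) (48.3688, 26.2937) (55.501, 0) (75, 0) (75, 39.2899)]  |A|=828.1762
7. ⊥bis P6·P5 via (34.065,32.345): [(58.0128, 34.6541) (48.3688, 26.2937) (55.501, 0) (75, 0) (75, 39.2899)]  |A|=828.1762
8. ⊥bis P6·P7 via (52.11,38.385): [(58.0128, 34.6541) (48.3688, 26.2937) (55.501, 0) (75, 0) (75, 39.2899)]  |A|=828.1762
9. ⊥bis P6·P8 via (33.68,27.72): [(58.0128, 34.6541) (48.3688, 26.2937) (55.501, 0) (75, 0) (75, 39.2899)]  |A|=828.1762
10. canonical 5-gon: [(58.0128, 34.6541) (48.3688, 26.2937) (55.501, 0) (75, 0) (75, 39.2899)]
11. shoelace: 828.1762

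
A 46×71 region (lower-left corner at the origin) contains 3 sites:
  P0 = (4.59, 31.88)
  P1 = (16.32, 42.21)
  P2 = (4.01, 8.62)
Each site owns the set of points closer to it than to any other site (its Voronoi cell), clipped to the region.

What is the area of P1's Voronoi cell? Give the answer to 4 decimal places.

Area of P1's cell: 2058.9960

1. box [0,46]×[0,71]: [(0, 0) (46, 0) (46, 71) (0, 71)]
2. ⊥bis P1·P0 via (10.455,37.045): [(0, 48.9169) (43.0786, 0) (46, 0) (46, 71) (0, 71)]  |A|=2212.3633
3. ⊥bis P1·P2 via (10.165,25.415): [(0, 48.9169) (25.7158, 19.716) (46, 12.2823) (46, 71) (0, 71)]  |A|=2058.996
4. canonical 5-gon: [(0, 48.9169) (25.7158, 19.716) (46, 12.2823) (46, 71) (0, 71)]
5. shoelace: 2058.996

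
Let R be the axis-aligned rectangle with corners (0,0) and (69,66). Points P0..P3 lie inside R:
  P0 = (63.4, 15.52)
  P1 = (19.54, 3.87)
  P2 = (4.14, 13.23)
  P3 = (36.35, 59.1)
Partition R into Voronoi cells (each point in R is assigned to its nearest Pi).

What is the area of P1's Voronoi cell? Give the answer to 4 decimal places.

1. box [0,69]×[0,66]: [(0, 0) (69, 0) (69, 66) (0, 66)]
2. ⊥bis P1·P0 via (41.47,9.695): [(0, 0) (44.0452, 0) (26.5144, 66) (0, 66)]  |A|=2328.4652
3. ⊥bis P1·P2 via (11.84,8.55): [(6.6434, 0) (44.0452, 0) (32.6707, 42.8227)]  |A|=800.823
4. ⊥bis P1·P3 via (27.945,31.485): [(26.1177, 32.0412) (6.6434, 0) (44.0452, 0) (36.3627, 28.923)]  |A|=735.3779
5. canonical 4-gon: [(26.1177, 32.0412) (6.6434, 0) (44.0452, 0) (36.3627, 28.923)]
6. shoelace: 735.3779

Area of P1's cell: 735.3779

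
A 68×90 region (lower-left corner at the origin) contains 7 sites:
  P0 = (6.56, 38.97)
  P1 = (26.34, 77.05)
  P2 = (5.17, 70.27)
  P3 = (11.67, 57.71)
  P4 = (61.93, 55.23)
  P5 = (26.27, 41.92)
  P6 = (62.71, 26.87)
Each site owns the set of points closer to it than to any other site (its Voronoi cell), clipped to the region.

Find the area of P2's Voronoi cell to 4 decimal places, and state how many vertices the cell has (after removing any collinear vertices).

Area of P2's cell: 376.1959 (4 vertices)

1. box [0,68]×[0,90]: [(0, 0) (68, 0) (68, 90) (0, 90)]
2. ⊥bis P2·P0 via (5.865,54.62): [(0, 54.3595) (68, 57.3793) (68, 90) (0, 90)]  |A|=2320.8777
3. ⊥bis P2·P1 via (15.755,73.66): [(0, 54.3595) (21.6286, 55.32) (10.5219, 90) (0, 90)]  |A|=567.8764
4. ⊥bis P2·P3 via (8.42,63.99): [(0, 59.6325) (17.3688, 68.6211) (10.5219, 90) (0, 90)]  |A|=376.1959
5. ⊥bis P2·P4 via (33.55,62.75): [(0, 59.6325) (17.3688, 68.6211) (10.5219, 90) (0, 90)]  |A|=376.1959
6. ⊥bis P2·P5 via (15.72,56.095): [(0, 59.6325) (17.3688, 68.6211) (10.5219, 90) (0, 90)]  |A|=376.1959
7. ⊥bis P2·P6 via (33.94,48.57): [(0, 59.6325) (17.3688, 68.6211) (10.5219, 90) (0, 90)]  |A|=376.1959
8. canonical 4-gon: [(0, 59.6325) (17.3688, 68.6211) (10.5219, 90) (0, 90)]
9. shoelace: 376.1959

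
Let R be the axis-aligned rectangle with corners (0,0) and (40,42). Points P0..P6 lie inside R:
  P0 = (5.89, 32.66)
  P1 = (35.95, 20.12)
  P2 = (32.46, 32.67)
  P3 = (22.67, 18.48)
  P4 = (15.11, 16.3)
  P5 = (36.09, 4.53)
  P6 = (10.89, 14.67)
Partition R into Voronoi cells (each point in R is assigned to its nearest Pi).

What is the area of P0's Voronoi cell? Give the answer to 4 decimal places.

Area of P0's cell: 329.1473

1. box [0,40]×[0,42]: [(0, 0) (40, 0) (40, 42) (0, 42)]
2. ⊥bis P0·P1 via (20.92,26.39): [(0, 0) (9.911, 0) (27.432, 42) (0, 42)]  |A|=784.202
3. ⊥bis P0·P2 via (19.175,32.665): [(0, 0) (9.911, 0) (19.1789, 22.2164) (19.1715, 42) (0, 42)]  |A|=702.4913
4. ⊥bis P0·P3 via (14.28,25.57): [(0, 8.6717) (19.1755, 31.3631) (19.1715, 42) (0, 42)]  |A|=421.5061
5. ⊥bis P0·P4 via (10.5,24.48): [(0, 18.5625) (15.9585, 27.5562) (19.1755, 31.3631) (19.1715, 42) (0, 42)]  |A|=342.5846
6. ⊥bis P0·P5 via (20.99,18.595): [(0, 18.5625) (15.9585, 27.5562) (19.1755, 31.3631) (19.1715, 42) (0, 42)]  |A|=342.5846
7. ⊥bis P0·P6 via (8.39,23.665): [(0, 21.3331) (9.6998, 24.029) (15.9585, 27.5562) (19.1755, 31.3631) (19.1715, 42) (0, 42)]  |A|=329.1473
8. canonical 6-gon: [(0, 21.3331) (9.6998, 24.029) (15.9585, 27.5562) (19.1755, 31.3631) (19.1715, 42) (0, 42)]
9. shoelace: 329.1473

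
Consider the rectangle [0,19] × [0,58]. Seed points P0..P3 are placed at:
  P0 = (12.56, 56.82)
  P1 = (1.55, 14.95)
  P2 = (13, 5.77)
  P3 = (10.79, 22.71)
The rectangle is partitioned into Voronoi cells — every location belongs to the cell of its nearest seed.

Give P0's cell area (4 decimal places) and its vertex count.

1. box [0,19]×[0,58]: [(0, 0) (19, 0) (19, 58) (0, 58)]
2. ⊥bis P0·P1 via (7.055,35.885): [(0, 37.7402) (19, 32.744) (19, 58) (0, 58)]  |A|=432.4007
3. ⊥bis P0·P2 via (12.78,31.295): [(0, 37.7402) (19, 32.744) (19, 58) (0, 58)]  |A|=432.4007
4. ⊥bis P0·P3 via (11.675,39.765): [(0, 40.3708) (19, 39.3849) (19, 58) (0, 58)]  |A|=344.3206
5. canonical 4-gon: [(0, 40.3708) (19, 39.3849) (19, 58) (0, 58)]
6. shoelace: 344.3206

Area of P0's cell: 344.3206 (4 vertices)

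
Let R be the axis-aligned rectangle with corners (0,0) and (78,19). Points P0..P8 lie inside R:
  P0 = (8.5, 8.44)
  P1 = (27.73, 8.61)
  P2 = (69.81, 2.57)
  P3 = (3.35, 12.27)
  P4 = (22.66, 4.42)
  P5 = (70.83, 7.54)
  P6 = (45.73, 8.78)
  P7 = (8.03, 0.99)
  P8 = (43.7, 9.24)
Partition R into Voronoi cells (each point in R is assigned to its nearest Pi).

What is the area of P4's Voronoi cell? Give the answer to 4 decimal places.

Area of P4's cell: 122.6970

1. box [0,78]×[0,19]: [(0, 0) (78, 0) (78, 19) (0, 19)]
2. ⊥bis P4·P0 via (15.58,6.43): [(13.7545, 0) (78, 0) (78, 19) (19.1486, 19)]  |A|=1169.4202
3. ⊥bis P4·P1 via (25.195,6.515): [(18.0564, 15.1529) (13.7545, 0) (30.5792, 0)]  |A|=127.4709
4. ⊥bis P4·P2 via (46.235,3.495): [(18.0564, 15.1529) (13.7545, 0) (30.5792, 0)]  |A|=127.4709
5. ⊥bis P4·P3 via (13.005,8.345): [(18.0564, 15.1529) (13.7545, 0) (30.5792, 0)]  |A|=127.4709
6. ⊥bis P4·P5 via (46.745,5.98): [(18.0564, 15.1529) (13.7545, 0) (30.5792, 0)]  |A|=127.4709
7. ⊥bis P4·P6 via (34.195,6.6): [(18.0564, 15.1529) (13.7545, 0) (30.5792, 0)]  |A|=127.4709
8. ⊥bis P4·P7 via (15.345,2.705): [(18.0564, 15.1529) (14.973, 4.2918) (15.9792, 0) (30.5792, 0)]  |A|=122.697
9. ⊥bis P4·P8 via (33.18,6.83): [(18.0564, 15.1529) (14.973, 4.2918) (15.9792, 0) (30.5792, 0)]  |A|=122.697
10. canonical 4-gon: [(18.0564, 15.1529) (14.973, 4.2918) (15.9792, 0) (30.5792, 0)]
11. shoelace: 122.697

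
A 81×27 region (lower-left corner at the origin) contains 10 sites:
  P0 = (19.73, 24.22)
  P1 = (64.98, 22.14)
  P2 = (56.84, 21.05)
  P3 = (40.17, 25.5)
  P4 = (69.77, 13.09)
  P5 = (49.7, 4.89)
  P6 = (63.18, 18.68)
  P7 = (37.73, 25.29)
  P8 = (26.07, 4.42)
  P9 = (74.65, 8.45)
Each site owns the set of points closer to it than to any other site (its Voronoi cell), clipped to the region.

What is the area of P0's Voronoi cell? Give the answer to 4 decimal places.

Area of P0's cell: 444.8048

1. box [0,81]×[0,27]: [(0, 0) (81, 0) (81, 27) (0, 27)]
2. ⊥bis P0·P1 via (42.355,23.18): [(0, 0) (41.2895, 0) (42.5306, 27) (0, 27)]  |A|=1131.5711
3. ⊥bis P0·P2 via (38.285,22.635): [(0, 0) (36.3515, 0) (38.6579, 27) (0, 27)]  |A|=1012.6262
4. ⊥bis P0·P3 via (29.95,24.86): [(0, 0) (31.5068, 0) (29.816, 27) (0, 27)]  |A|=827.8575
5. ⊥bis P0·P4 via (44.75,18.655): [(0, 0) (31.5068, 0) (29.816, 27) (0, 27)]  |A|=827.8575
6. ⊥bis P0·P5 via (34.715,14.555): [(0, 0) (25.3273, 0) (30.9599, 8.733) (29.816, 27) (0, 27)]  |A|=800.8751
7. ⊥bis P0·P6 via (41.455,21.45): [(0, 0) (25.3273, 0) (30.9599, 8.733) (29.816, 27) (0, 27)]  |A|=800.8751
8. ⊥bis P0·P7 via (28.73,24.755): [(0, 0) (25.3273, 0) (29.7902, 6.9194) (28.5965, 27) (0, 27)]  |A|=776.9109
9. ⊥bis P0·P8 via (22.9,14.32): [(0, 6.9874) (29.2298, 16.3468) (28.5965, 27) (0, 27)]  |A|=444.8048
10. ⊥bis P0·P9 via (47.19,16.335): [(0, 6.9874) (29.2298, 16.3468) (28.5965, 27) (0, 27)]  |A|=444.8048
11. canonical 4-gon: [(0, 6.9874) (29.2298, 16.3468) (28.5965, 27) (0, 27)]
12. shoelace: 444.8048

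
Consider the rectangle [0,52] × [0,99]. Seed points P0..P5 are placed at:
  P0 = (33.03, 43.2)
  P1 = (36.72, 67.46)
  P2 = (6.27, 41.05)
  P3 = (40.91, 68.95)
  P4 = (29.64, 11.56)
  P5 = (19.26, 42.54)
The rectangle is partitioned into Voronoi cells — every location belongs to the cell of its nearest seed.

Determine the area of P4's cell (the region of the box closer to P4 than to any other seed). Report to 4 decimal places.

Area of P4's cell: 1243.6428

1. box [0,52]×[0,99]: [(0, 0) (52, 0) (52, 99) (0, 99)]
2. ⊥bis P4·P0 via (31.335,27.38): [(0, 30.7373) (0, 0) (52, 0) (52, 25.1659)]  |A|=1453.4836
3. ⊥bis P4·P1 via (33.18,39.51): [(0, 30.7373) (0, 0) (52, 0) (52, 25.1659)]  |A|=1453.4836
4. ⊥bis P4·P2 via (17.955,26.305): [(20.7435, 28.5148) (0, 12.0762) (0, 0) (52, 0) (52, 25.1659)]  |A|=1259.9348
5. ⊥bis P4·P3 via (35.275,40.255): [(20.7435, 28.5148) (0, 12.0762) (0, 0) (52, 0) (52, 25.1659)]  |A|=1259.9348
6. ⊥bis P4·P5 via (24.45,27.05): [(26.8645, 27.859) (14.8262, 23.8255) (0, 12.0762) (0, 0) (52, 0) (52, 25.1659)]  |A|=1243.6428
7. canonical 6-gon: [(26.8645, 27.859) (14.8262, 23.8255) (0, 12.0762) (0, 0) (52, 0) (52, 25.1659)]
8. shoelace: 1243.6428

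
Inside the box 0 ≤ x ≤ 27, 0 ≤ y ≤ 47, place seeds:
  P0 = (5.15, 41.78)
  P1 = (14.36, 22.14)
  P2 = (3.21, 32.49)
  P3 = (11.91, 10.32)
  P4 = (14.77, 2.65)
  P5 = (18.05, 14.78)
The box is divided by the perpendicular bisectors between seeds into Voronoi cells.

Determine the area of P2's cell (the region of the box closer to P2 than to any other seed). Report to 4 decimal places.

Area of P2's cell: 157.7044

1. box [0,27]×[0,47]: [(0, 0) (27, 0) (27, 47) (0, 47)]
2. ⊥bis P2·P0 via (4.18,37.135): [(0, 38.0079) (0, 0) (27, 0) (27, 32.3696)]  |A|=950.0959
3. ⊥bis P2·P1 via (8.785,27.315): [(15.6726, 34.735) (0, 38.0079) (0, 17.851)]  |A|=157.9562
4. ⊥bis P2·P3 via (7.56,21.405): [(0.8576, 18.7748) (15.6726, 34.735) (0, 38.0079) (0, 18.4383)]  |A|=157.7044
5. ⊥bis P2·P4 via (8.99,17.57): [(0.8576, 18.7748) (15.6726, 34.735) (0, 38.0079) (0, 18.4383)]  |A|=157.7044
6. ⊥bis P2·P5 via (10.63,23.635): [(0.8576, 18.7748) (15.6726, 34.735) (0, 38.0079) (0, 18.4383)]  |A|=157.7044
7. canonical 4-gon: [(0.8576, 18.7748) (15.6726, 34.735) (0, 38.0079) (0, 18.4383)]
8. shoelace: 157.7044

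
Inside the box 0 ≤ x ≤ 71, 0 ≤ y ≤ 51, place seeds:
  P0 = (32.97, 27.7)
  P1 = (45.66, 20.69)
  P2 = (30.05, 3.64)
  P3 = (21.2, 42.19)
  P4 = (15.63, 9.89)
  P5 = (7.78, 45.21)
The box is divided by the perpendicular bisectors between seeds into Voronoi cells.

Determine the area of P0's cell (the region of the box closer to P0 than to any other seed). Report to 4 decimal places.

1. box [0,71]×[0,51]: [(0, 0) (71, 0) (71, 51) (0, 51)]
2. ⊥bis P0·P1 via (39.315,24.195): [(0, 0) (25.9496, 0) (54.1222, 51) (0, 51)]  |A|=2041.8302
3. ⊥bis P0·P2 via (31.51,15.67): [(0, 19.4942) (34.4113, 15.3179) (54.1222, 51) (0, 51)]  |A|=1507.6744
4. ⊥bis P0·P3 via (27.085,34.945): [(7.0154, 18.6427) (34.4113, 15.3179) (54.1222, 51) (46.8502, 51)]  |A|=639.1893
5. ⊥bis P0·P4 via (24.3,18.795): [(16.5236, 26.3662) (26.94, 16.2246) (34.4113, 15.3179) (54.1222, 51) (46.8502, 51)]  |A|=550.75
6. ⊥bis P0·P5 via (20.375,36.455): [(16.5236, 26.3662) (26.94, 16.2246) (34.4113, 15.3179) (54.1222, 51) (46.8502, 51)]  |A|=550.75
7. canonical 5-gon: [(16.5236, 26.3662) (26.94, 16.2246) (34.4113, 15.3179) (54.1222, 51) (46.8502, 51)]
8. shoelace: 550.75

Area of P0's cell: 550.7500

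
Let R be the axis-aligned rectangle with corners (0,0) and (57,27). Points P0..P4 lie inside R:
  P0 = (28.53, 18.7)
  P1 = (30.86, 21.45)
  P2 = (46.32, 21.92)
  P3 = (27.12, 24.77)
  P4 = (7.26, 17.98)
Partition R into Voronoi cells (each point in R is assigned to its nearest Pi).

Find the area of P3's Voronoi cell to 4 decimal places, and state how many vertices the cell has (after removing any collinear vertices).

Area of P3's cell: 85.8437 (4 vertices)

1. box [0,57]×[0,27]: [(0, 0) (57, 0) (57, 27) (0, 27)]
2. ⊥bis P3·P0 via (27.825,21.735): [(0, 15.2715) (50.4906, 27) (0, 27)]  |A|=296.0889
3. ⊥bis P3·P1 via (28.99,23.11): [(0, 15.2715) (27.755, 21.7187) (32.4432, 27) (0, 27)]  |A|=248.4321
4. ⊥bis P3·P2 via (36.72,23.345): [(0, 15.2715) (27.755, 21.7187) (32.4432, 27) (0, 27)]  |A|=248.4321
5. ⊥bis P3·P4 via (17.19,21.375): [(17.8584, 19.4199) (27.755, 21.7187) (32.4432, 27) (15.2669, 27)]  |A|=85.8437
6. canonical 4-gon: [(17.8584, 19.4199) (27.755, 21.7187) (32.4432, 27) (15.2669, 27)]
7. shoelace: 85.8437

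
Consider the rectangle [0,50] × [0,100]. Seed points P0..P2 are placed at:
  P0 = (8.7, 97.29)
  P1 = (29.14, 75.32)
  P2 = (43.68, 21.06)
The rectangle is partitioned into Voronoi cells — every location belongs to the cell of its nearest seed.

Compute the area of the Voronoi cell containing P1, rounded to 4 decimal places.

Area of P1's cell: 2216.9522

1. box [0,50]×[0,100]: [(0, 0) (50, 0) (50, 100) (0, 100)]
2. ⊥bis P1·P0 via (18.92,86.305): [(0, 68.7026) (0, 0) (50, 0) (50, 100) (33.6401, 100)]  |A|=4473.5759
3. ⊥bis P1·P2 via (36.41,48.19): [(0, 68.7026) (0, 38.4332) (50, 51.8317) (50, 100) (33.6401, 100)]  |A|=2216.9522
4. canonical 5-gon: [(0, 68.7026) (0, 38.4332) (50, 51.8317) (50, 100) (33.6401, 100)]
5. shoelace: 2216.9522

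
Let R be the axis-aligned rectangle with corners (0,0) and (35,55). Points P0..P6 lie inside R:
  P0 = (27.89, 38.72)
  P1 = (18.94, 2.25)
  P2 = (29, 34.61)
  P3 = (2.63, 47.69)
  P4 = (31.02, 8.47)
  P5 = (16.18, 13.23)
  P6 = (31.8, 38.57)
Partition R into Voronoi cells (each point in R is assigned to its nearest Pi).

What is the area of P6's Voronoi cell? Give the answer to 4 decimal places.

Area of P6's cell: 97.1963

1. box [0,35]×[0,55]: [(0, 0) (35, 0) (35, 55) (0, 55)]
2. ⊥bis P6·P0 via (29.845,38.645): [(28.3625, 0) (35, 0) (35, 55) (30.4724, 55)]  |A|=307.0407
3. ⊥bis P6·P1 via (25.37,20.41): [(29.0949, 19.0911) (35, 17.0003) (35, 55) (30.4724, 55)]  |A|=193.487
4. ⊥bis P6·P2 via (30.4,36.59): [(29.7829, 37.0263) (35, 33.3375) (35, 55) (30.4724, 55)]  |A|=97.1963
5. ⊥bis P6·P3 via (17.215,43.13): [(29.7829, 37.0263) (35, 33.3375) (35, 55) (30.4724, 55)]  |A|=97.1963
6. ⊥bis P6·P4 via (31.41,23.52): [(29.7829, 37.0263) (35, 33.3375) (35, 55) (30.4724, 55)]  |A|=97.1963
7. ⊥bis P6·P5 via (23.99,25.9): [(29.7829, 37.0263) (35, 33.3375) (35, 55) (30.4724, 55)]  |A|=97.1963
8. canonical 4-gon: [(29.7829, 37.0263) (35, 33.3375) (35, 55) (30.4724, 55)]
9. shoelace: 97.1963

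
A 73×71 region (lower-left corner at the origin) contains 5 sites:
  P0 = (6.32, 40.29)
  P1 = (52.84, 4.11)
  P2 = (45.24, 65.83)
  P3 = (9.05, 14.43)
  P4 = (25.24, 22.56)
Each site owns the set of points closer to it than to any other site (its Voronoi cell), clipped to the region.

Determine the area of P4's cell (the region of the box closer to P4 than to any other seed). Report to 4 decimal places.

Area of P4's cell: 1018.1907

1. box [0,73]×[0,71]: [(0, 0) (73, 0) (73, 71) (0, 71)]
2. ⊥bis P4·P0 via (15.78,31.425): [(0, 14.5859) (0, 0) (73, 0) (73, 71) (52.8659, 71)]  |A|=3691.8091
3. ⊥bis P4·P1 via (39.04,13.335): [(0, 14.5859) (0, 0) (30.1258, 0) (73, 64.137) (73, 71) (52.8659, 71)]  |A|=2316.9002
4. ⊥bis P4·P2 via (35.24,44.195): [(30.0115, 46.6117) (0, 14.5859) (0, 0) (30.1258, 0) (53.9028, 35.5688)]  |A|=1477.1559
5. ⊥bis P4·P3 via (17.145,18.495): [(30.0115, 46.6117) (12.4412, 27.8621) (26.4325, 0) (30.1258, 0) (53.9028, 35.5688)]  |A|=1018.1907
6. canonical 5-gon: [(30.0115, 46.6117) (12.4412, 27.8621) (26.4325, 0) (30.1258, 0) (53.9028, 35.5688)]
7. shoelace: 1018.1907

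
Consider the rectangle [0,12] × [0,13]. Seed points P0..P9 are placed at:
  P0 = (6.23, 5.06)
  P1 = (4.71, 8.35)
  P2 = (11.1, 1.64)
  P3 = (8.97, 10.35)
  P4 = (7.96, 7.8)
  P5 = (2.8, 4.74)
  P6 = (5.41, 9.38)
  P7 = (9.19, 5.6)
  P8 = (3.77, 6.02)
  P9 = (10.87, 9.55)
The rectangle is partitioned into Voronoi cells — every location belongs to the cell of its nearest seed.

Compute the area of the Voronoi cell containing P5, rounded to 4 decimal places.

Area of P5's cell: 28.9161

1. box [0,12]×[0,13]: [(0, 0) (12, 0) (12, 13) (0, 13)]
2. ⊥bis P5·P0 via (4.515,4.9): [(0, 0) (4.9721, 0) (3.7593, 13) (0, 13)]  |A|=56.7545
3. ⊥bis P5·P1 via (3.755,6.545): [(0, 8.5317) (0, 0) (4.9721, 0) (4.393, 6.2074)]  |A|=34.1721
4. ⊥bis P5·P2 via (6.95,3.19): [(0, 8.5317) (0, 0) (4.9721, 0) (4.393, 6.2074)]  |A|=34.1721
5. ⊥bis P5·P3 via (5.885,7.545): [(0, 8.5317) (0, 0) (4.9721, 0) (4.393, 6.2074)]  |A|=34.1721
6. ⊥bis P5·P4 via (5.38,6.27): [(0, 8.5317) (0, 0) (4.9721, 0) (4.393, 6.2074)]  |A|=34.1721
7. ⊥bis P5·P6 via (4.105,7.06): [(0, 8.5317) (0, 0) (4.9721, 0) (4.393, 6.2074)]  |A|=34.1721
8. ⊥bis P5·P7 via (5.995,5.17): [(0, 8.5317) (0, 0) (4.9721, 0) (4.393, 6.2074)]  |A|=34.1721
9. ⊥bis P5·P8 via (3.285,5.38): [(0, 7.8694) (0, 0) (4.9721, 0) (4.5604, 4.4135)]  |A|=28.9161
10. ⊥bis P5·P9 via (6.835,7.145): [(0, 7.8694) (0, 0) (4.9721, 0) (4.5604, 4.4135)]  |A|=28.9161
11. canonical 4-gon: [(0, 7.8694) (0, 0) (4.9721, 0) (4.5604, 4.4135)]
12. shoelace: 28.9161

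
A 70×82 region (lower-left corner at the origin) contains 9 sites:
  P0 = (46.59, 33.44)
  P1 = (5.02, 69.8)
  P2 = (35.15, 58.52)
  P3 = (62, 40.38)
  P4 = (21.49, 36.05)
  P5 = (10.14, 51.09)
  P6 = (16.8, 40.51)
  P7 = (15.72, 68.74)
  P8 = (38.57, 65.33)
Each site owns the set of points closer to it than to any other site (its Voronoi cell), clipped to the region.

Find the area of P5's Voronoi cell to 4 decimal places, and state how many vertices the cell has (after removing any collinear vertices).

Area of P5's cell: 335.4878 (5 vertices)

1. box [0,70]×[0,82]: [(0, 0) (70, 0) (70, 82) (0, 82)]
2. ⊥bis P5·P0 via (28.365,42.265): [(0, 0) (7.8992, 0) (47.6057, 82) (0, 82)]  |A|=2275.7013
3. ⊥bis P5·P1 via (7.58,60.445): [(0, 58.3707) (0, 0) (7.8992, 0) (41.6878, 69.7786)]  |A|=1492.2717
4. ⊥bis P5·P2 via (22.645,54.805): [(19.9628, 63.8336) (0, 58.3707) (0, 0) (7.8992, 0) (27.1288, 39.7121)]  |A|=1208.9512
5. ⊥bis P5·P3 via (36.07,45.735): [(19.9628, 63.8336) (0, 58.3707) (0, 0) (7.8992, 0) (27.1288, 39.7121)]  |A|=1208.9512
6. ⊥bis P5·P4 via (15.815,43.57): [(24.1206, 49.8379) (19.9628, 63.8336) (0, 58.3707) (0, 31.6351)]  |A|=473.4928
7. ⊥bis P5·P6 via (13.47,45.8): [(23.4533, 52.0844) (19.9628, 63.8336) (0, 58.3707) (0, 37.3208)]  |A|=373.6523
8. ⊥bis P5·P7 via (12.93,59.915): [(23.4533, 52.0844) (21.9766, 57.0549) (9.5491, 60.9839) (0, 58.3707) (0, 37.3208)]  |A|=335.4878
9. ⊥bis P5·P8 via (24.355,58.21): [(23.4533, 52.0844) (21.9766, 57.0549) (9.5491, 60.9839) (0, 58.3707) (0, 37.3208)]  |A|=335.4878
10. canonical 5-gon: [(23.4533, 52.0844) (21.9766, 57.0549) (9.5491, 60.9839) (0, 58.3707) (0, 37.3208)]
11. shoelace: 335.4878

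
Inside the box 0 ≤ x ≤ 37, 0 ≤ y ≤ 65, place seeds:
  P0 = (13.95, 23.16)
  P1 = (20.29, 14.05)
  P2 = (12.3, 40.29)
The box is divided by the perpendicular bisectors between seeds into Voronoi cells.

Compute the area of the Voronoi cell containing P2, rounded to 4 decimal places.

1. box [0,37]×[0,65]: [(0, 0) (37, 0) (37, 65) (0, 65)]
2. ⊥bis P2·P0 via (13.125,31.725): [(0, 30.4608) (37, 34.0247) (37, 65) (0, 65)]  |A|=1212.0189
3. ⊥bis P2·P1 via (16.295,27.17): [(0, 30.4608) (37, 34.0247) (37, 65) (0, 65)]  |A|=1212.0189
4. canonical 4-gon: [(0, 30.4608) (37, 34.0247) (37, 65) (0, 65)]
5. shoelace: 1212.0189

Area of P2's cell: 1212.0189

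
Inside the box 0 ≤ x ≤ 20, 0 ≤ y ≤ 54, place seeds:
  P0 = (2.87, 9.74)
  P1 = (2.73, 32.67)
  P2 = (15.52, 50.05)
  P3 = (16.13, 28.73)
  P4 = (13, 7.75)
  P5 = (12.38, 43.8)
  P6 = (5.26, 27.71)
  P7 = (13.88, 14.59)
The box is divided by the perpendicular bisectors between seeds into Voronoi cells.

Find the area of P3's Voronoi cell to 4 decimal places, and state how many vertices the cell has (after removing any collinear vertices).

1. box [0,20]×[0,54]: [(0, 0) (20, 0) (20, 54) (0, 54)]
2. ⊥bis P3·P0 via (9.5,19.235): [(0, 25.8685) (20, 11.9032) (20, 54) (0, 54)]  |A|=702.2826
3. ⊥bis P3·P1 via (9.43,30.7): [(6.6451, 21.2285) (20, 11.9032) (20, 54) (16.2809, 54)]  |A|=342.0396
4. ⊥bis P3·P2 via (15.825,39.39): [(11.9525, 39.2792) (6.6451, 21.2285) (20, 11.9032) (20, 39.5095)]  |A|=256.3594
5. ⊥bis P3·P4 via (14.565,18.24): [(11.9525, 39.2792) (6.6451, 21.2285) (9.9359, 18.9306) (20, 17.4292) (20, 39.5095)]  |A|=228.5529
6. ⊥bis P3·P5 via (14.255,36.265): [(10.8146, 35.4089) (6.6451, 21.2285) (9.9359, 18.9306) (20, 17.4292) (20, 37.6946)]  |A|=204.7755
7. ⊥bis P3·P6 via (10.695,28.22): [(10.8146, 35.4089) (10.2125, 33.3614) (11.5898, 18.6839) (20, 17.4292) (20, 37.6946)]  |A|=168.7452
8. ⊥bis P3·P7 via (15.005,21.66): [(10.8146, 35.4089) (10.2125, 33.3614) (11.2546, 22.2568) (20, 20.8652) (20, 37.6946)]  |A|=138.9063
9. canonical 5-gon: [(10.8146, 35.4089) (10.2125, 33.3614) (11.2546, 22.2568) (20, 20.8652) (20, 37.6946)]
10. shoelace: 138.9063

Area of P3's cell: 138.9063 (5 vertices)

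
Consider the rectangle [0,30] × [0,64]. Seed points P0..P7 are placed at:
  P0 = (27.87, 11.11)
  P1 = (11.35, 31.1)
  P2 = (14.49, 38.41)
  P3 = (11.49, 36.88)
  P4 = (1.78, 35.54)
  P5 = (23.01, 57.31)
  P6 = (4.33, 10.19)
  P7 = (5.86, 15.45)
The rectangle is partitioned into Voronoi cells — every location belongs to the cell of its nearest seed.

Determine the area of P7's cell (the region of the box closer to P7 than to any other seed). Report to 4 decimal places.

Area of P7's cell: 194.7177

1. box [0,30]×[0,64]: [(0, 0) (30, 0) (30, 64) (0, 64)]
2. ⊥bis P7·P0 via (16.865,13.28): [(0, 0) (14.2464, 0) (26.8661, 64) (0, 64)]  |A|=1315.6011
3. ⊥bis P7·P1 via (8.605,23.275): [(0, 26.2936) (0, 0) (14.2464, 0) (18.1739, 19.9182)]  |A|=380.811
4. ⊥bis P7·P2 via (10.175,26.93): [(0, 26.2936) (0, 0) (14.2464, 0) (18.1739, 19.9182)]  |A|=380.811
5. ⊥bis P7·P3 via (8.675,26.165): [(0, 26.2936) (0, 0) (14.2464, 0) (18.1739, 19.9182)]  |A|=380.811
6. ⊥bis P7·P4 via (3.82,25.495): [(2.8425, 25.2965) (0, 24.7192) (0, 0) (14.2464, 0) (18.1739, 19.9182)]  |A|=378.5734
7. ⊥bis P7·P5 via (14.435,36.38): [(2.8425, 25.2965) (0, 24.7192) (0, 0) (14.2464, 0) (18.1739, 19.9182)]  |A|=378.5734
8. ⊥bis P7·P6 via (5.095,12.82): [(2.8425, 25.2965) (0, 24.7192) (0, 14.302) (16.1408, 9.6071) (18.1739, 19.9182)]  |A|=194.7177
9. canonical 5-gon: [(2.8425, 25.2965) (0, 24.7192) (0, 14.302) (16.1408, 9.6071) (18.1739, 19.9182)]
10. shoelace: 194.7177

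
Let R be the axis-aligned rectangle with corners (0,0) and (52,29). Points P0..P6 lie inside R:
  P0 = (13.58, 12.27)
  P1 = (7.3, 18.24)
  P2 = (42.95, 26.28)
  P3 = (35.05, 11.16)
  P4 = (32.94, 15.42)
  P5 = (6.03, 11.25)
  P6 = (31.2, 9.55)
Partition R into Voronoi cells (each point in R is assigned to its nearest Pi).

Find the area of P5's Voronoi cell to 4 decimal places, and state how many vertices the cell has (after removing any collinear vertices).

Area of P5's cell: 156.6528 (4 vertices)

1. box [0,52]×[0,29]: [(0, 0) (52, 0) (52, 29) (0, 29)]
2. ⊥bis P5·P0 via (9.805,11.76): [(0, 0) (11.3938, 0) (7.4759, 29) (0, 29)]  |A|=273.61
3. ⊥bis P5·P1 via (6.665,14.745): [(0, 15.956) (0, 0) (11.3938, 0) (9.4706, 14.2353)]  |A|=156.6528
4. ⊥bis P5·P2 via (24.49,18.765): [(0, 15.956) (0, 0) (11.3938, 0) (9.4706, 14.2353)]  |A|=156.6528
5. ⊥bis P5·P3 via (20.54,11.205): [(0, 15.956) (0, 0) (11.3938, 0) (9.4706, 14.2353)]  |A|=156.6528
6. ⊥bis P5·P4 via (19.485,13.335): [(0, 15.956) (0, 0) (11.3938, 0) (9.4706, 14.2353)]  |A|=156.6528
7. ⊥bis P5·P6 via (18.615,10.4): [(0, 15.956) (0, 0) (11.3938, 0) (9.4706, 14.2353)]  |A|=156.6528
8. canonical 4-gon: [(0, 15.956) (0, 0) (11.3938, 0) (9.4706, 14.2353)]
9. shoelace: 156.6528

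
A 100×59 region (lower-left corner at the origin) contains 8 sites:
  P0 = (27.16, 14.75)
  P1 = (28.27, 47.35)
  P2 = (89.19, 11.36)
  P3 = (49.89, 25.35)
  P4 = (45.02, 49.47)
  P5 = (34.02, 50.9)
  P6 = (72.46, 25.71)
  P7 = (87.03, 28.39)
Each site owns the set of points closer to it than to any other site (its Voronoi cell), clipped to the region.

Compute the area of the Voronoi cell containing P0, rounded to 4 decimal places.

Area of P0's cell: 1274.2419

1. box [0,100]×[0,59]: [(0, 0) (100, 0) (100, 59) (0, 59)]
2. ⊥bis P0·P1 via (27.715,31.05): [(0, 31.9937) (0, 0) (100, 0) (100, 28.5888)]  |A|=3029.1216
3. ⊥bis P0·P2 via (58.175,13.055): [(59.1, 29.9814) (0, 31.9937) (0, 0) (57.4615, 0)]  |A|=1806.8013
4. ⊥bis P0·P3 via (38.525,20.05): [(33.4869, 30.8535) (0, 31.9937) (0, 0) (47.8752, 0)]  |A|=1274.2419
5. ⊥bis P0·P4 via (36.09,32.11): [(33.4869, 30.8535) (0, 31.9937) (0, 0) (47.8752, 0)]  |A|=1274.2419
6. ⊥bis P0·P5 via (30.59,32.825): [(33.4869, 30.8535) (0, 31.9937) (0, 0) (47.8752, 0)]  |A|=1274.2419
7. ⊥bis P0·P6 via (49.81,20.23): [(33.4869, 30.8535) (0, 31.9937) (0, 0) (47.8752, 0)]  |A|=1274.2419
8. ⊥bis P0·P7 via (57.095,21.57): [(33.4869, 30.8535) (0, 31.9937) (0, 0) (47.8752, 0)]  |A|=1274.2419
9. canonical 4-gon: [(33.4869, 30.8535) (0, 31.9937) (0, 0) (47.8752, 0)]
10. shoelace: 1274.2419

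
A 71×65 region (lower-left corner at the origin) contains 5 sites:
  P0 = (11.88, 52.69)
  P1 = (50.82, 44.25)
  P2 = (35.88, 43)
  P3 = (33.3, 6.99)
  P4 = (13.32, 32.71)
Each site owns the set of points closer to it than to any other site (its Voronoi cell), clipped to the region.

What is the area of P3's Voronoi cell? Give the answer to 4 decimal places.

Area of P3's cell: 1244.8357

1. box [0,71]×[0,65]: [(0, 0) (71, 0) (71, 65) (0, 65)]
2. ⊥bis P3·P0 via (22.59,29.84): [(0, 19.2519) (0, 0) (71, 0) (71, 52.5302)]  |A|=2548.2633
3. ⊥bis P3·P1 via (42.06,25.62): [(27.846, 32.3035) (0, 19.2519) (0, 0) (71, 0) (71, 12.0121)]  |A|=1674.0056
4. ⊥bis P3·P2 via (34.59,24.995): [(44.971, 24.2512) (15.2148, 26.3832) (0, 19.2519) (0, 0) (71, 0) (71, 12.0121)]  |A|=1572.4573
5. ⊥bis P3·P4 via (23.31,19.85): [(44.971, 24.2512) (30.3263, 25.3005) (0, 1.7422) (0, 0) (71, 0) (71, 12.0121)]  |A|=1244.8357
6. canonical 6-gon: [(44.971, 24.2512) (30.3263, 25.3005) (0, 1.7422) (0, 0) (71, 0) (71, 12.0121)]
7. shoelace: 1244.8357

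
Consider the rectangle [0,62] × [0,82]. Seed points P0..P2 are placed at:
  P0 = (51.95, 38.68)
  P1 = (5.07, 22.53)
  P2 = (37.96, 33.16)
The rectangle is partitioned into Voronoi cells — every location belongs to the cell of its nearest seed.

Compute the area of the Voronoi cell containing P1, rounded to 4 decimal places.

Area of P1's cell: 1415.5925

1. box [0,62]×[0,82]: [(0, 0) (62, 0) (62, 82) (0, 82)]
2. ⊥bis P1·P0 via (28.51,30.605): [(0, 0) (39.0533, 0) (10.8046, 82) (0, 82)]  |A|=2044.1746
3. ⊥bis P1·P2 via (21.515,27.845): [(0, 0) (30.5145, 0) (4.0122, 82) (0, 82)]  |A|=1415.5925
4. canonical 4-gon: [(0, 0) (30.5145, 0) (4.0122, 82) (0, 82)]
5. shoelace: 1415.5925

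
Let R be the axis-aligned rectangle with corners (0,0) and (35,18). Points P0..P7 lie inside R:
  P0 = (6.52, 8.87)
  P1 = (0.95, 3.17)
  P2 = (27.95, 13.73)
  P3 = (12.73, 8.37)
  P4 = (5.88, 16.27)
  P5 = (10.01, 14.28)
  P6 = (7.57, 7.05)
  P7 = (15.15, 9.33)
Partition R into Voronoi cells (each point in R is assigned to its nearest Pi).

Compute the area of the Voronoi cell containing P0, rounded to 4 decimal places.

Area of P0's cell: 41.8084

1. box [0,35]×[0,18]: [(0, 0) (35, 0) (35, 18) (0, 18)]
2. ⊥bis P0·P1 via (3.735,6.02): [(0, 9.6698) (9.8955, 0) (35, 0) (35, 18) (0, 18)]  |A|=582.1562
3. ⊥bis P0·P2 via (17.235,11.3): [(0, 9.6698) (9.8955, 0) (19.7977, 0) (15.7155, 18) (0, 18)]  |A|=271.775
4. ⊥bis P0·P3 via (9.625,8.62): [(0, 9.6698) (9.0013, 0.8738) (10.3802, 18) (0, 18)]  |A|=126.3783
5. ⊥bis P0·P4 via (6.2,12.57): [(0, 12.0338) (0, 9.6698) (9.0013, 0.8738) (9.9693, 12.896)]  |A|=70.1484
6. ⊥bis P0·P5 via (8.265,11.575): [(6.6608, 12.6099) (0, 12.0338) (0, 9.6698) (9.0013, 0.8738) (9.784, 10.5951)]  |A|=66.3687
7. ⊥bis P0·P6 via (7.045,7.96): [(6.6608, 12.6099) (0, 12.0338) (0, 9.6698) (3.7154, 6.0391) (9.695, 9.4888) (9.784, 10.5951)]  |A|=41.8084
8. ⊥bis P0·P7 via (10.835,9.1): [(6.6608, 12.6099) (0, 12.0338) (0, 9.6698) (3.7154, 6.0391) (9.695, 9.4888) (9.784, 10.5951)]  |A|=41.8084
9. canonical 6-gon: [(6.6608, 12.6099) (0, 12.0338) (0, 9.6698) (3.7154, 6.0391) (9.695, 9.4888) (9.784, 10.5951)]
10. shoelace: 41.8084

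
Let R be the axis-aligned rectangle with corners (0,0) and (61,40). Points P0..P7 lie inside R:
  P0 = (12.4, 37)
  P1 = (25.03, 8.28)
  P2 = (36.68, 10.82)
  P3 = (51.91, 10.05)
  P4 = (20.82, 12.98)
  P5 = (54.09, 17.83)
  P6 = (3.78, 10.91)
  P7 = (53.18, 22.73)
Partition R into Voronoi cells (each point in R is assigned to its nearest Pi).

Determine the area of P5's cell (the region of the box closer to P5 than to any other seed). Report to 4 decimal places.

Area of P5's cell: 101.5284

1. box [0,61]×[0,40]: [(0, 0) (61, 0) (61, 40) (0, 40)]
2. ⊥bis P5·P0 via (33.245,27.415): [(20.639, 0) (61, 0) (61, 40) (39.0319, 40)]  |A|=1246.5834
3. ⊥bis P5·P1 via (39.56,13.055): [(34.1757, 29.439) (43.8503, 0) (61, 0) (61, 40) (39.0319, 40)]  |A|=904.924
4. ⊥bis P5·P2 via (45.385,14.325): [(36.9074, 35.3799) (51.1528, 0) (61, 0) (61, 40) (39.0319, 40)]  |A|=706.7948
5. ⊥bis P5·P3 via (53,13.94): [(36.9074, 35.3799) (44.5913, 16.2962) (61, 11.6984) (61, 40) (39.0319, 40)]  |A|=530.5822
6. ⊥bis P5·P4 via (37.455,15.405): [(36.9074, 35.3799) (44.5913, 16.2962) (61, 11.6984) (61, 40) (39.0319, 40)]  |A|=530.5822
7. ⊥bis P5·P6 via (28.935,14.37): [(36.9074, 35.3799) (44.5913, 16.2962) (61, 11.6984) (61, 40) (39.0319, 40)]  |A|=530.5822
8. ⊥bis P5·P7 via (53.635,20.28): [(43.7281, 18.4401) (44.5913, 16.2962) (61, 11.6984) (61, 21.6478)]  |A|=101.5284
9. canonical 4-gon: [(43.7281, 18.4401) (44.5913, 16.2962) (61, 11.6984) (61, 21.6478)]
10. shoelace: 101.5284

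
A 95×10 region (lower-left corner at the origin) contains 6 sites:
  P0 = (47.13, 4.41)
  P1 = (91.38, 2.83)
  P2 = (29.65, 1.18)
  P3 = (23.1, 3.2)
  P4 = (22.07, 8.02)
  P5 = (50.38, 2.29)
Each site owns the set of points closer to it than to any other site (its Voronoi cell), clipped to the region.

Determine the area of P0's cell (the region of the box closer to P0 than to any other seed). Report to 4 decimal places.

Area of P0's cell: 118.4875

1. box [0,95]×[0,10]: [(0, 0) (95, 0) (95, 10) (0, 10)]
2. ⊥bis P0·P1 via (69.255,3.62): [(0, 0) (69.1257, 0) (69.4828, 10) (0, 10)]  |A|=693.0427
3. ⊥bis P0·P2 via (38.39,2.795): [(38.9065, 0) (69.1257, 0) (69.4828, 10) (37.0586, 10)]  |A|=313.2172
4. ⊥bis P0·P3 via (35.115,3.805): [(38.9065, 0) (69.1257, 0) (69.4828, 10) (37.0586, 10)]  |A|=313.2172
5. ⊥bis P0·P4 via (34.6,6.215): [(38.9065, 0) (69.1257, 0) (69.4828, 10) (37.0586, 10)]  |A|=313.2172
6. ⊥bis P0·P5 via (48.755,3.35): [(38.9065, 0) (46.5698, 0) (53.0928, 10) (37.0586, 10)]  |A|=118.4875
7. canonical 4-gon: [(38.9065, 0) (46.5698, 0) (53.0928, 10) (37.0586, 10)]
8. shoelace: 118.4875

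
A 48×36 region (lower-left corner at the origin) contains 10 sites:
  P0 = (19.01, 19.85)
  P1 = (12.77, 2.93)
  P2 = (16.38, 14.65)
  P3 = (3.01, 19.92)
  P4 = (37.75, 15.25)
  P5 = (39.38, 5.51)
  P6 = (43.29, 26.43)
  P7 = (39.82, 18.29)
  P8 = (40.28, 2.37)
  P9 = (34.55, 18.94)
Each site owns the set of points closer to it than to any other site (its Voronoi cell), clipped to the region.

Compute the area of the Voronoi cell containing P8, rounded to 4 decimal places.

1. box [0,48]×[0,36]: [(0, 0) (48, 0) (48, 36) (0, 36)]
2. ⊥bis P8·P0 via (29.645,11.11): [(20.5146, 0) (48, 0) (48, 33.4447)]  |A|=459.6201
3. ⊥bis P8·P1 via (26.525,2.65): [(26.6223, 7.432) (26.4711, 0) (48, 0) (48, 33.4447)]  |A|=437.4861
4. ⊥bis P8·P2 via (28.33,8.51): [(29.7008, 11.1779) (26.5747, 5.0938) (26.4711, 0) (48, 0) (48, 33.4447)]  |A|=433.9764
5. ⊥bis P8·P3 via (21.645,11.145): [(29.7008, 11.1779) (26.5747, 5.0938) (26.4711, 0) (48, 0) (48, 33.4447)]  |A|=433.9764
6. ⊥bis P8·P4 via (39.015,8.81): [(27.302, 6.5092) (26.5747, 5.0938) (26.4711, 0) (48, 0) (48, 10.5749)]  |A|=181.2871
7. ⊥bis P8·P5 via (39.83,3.94): [(26.4733, 0.1117) (26.4711, 0) (48, 0) (48, 6.2817)]  |A|=68.8142
8. ⊥bis P8·P6 via (41.785,14.4): [(26.4733, 0.1117) (26.4711, 0) (48, 0) (48, 6.2817)]  |A|=68.8142
9. ⊥bis P8·P7 via (40.05,10.33): [(26.4733, 0.1117) (26.4711, 0) (48, 0) (48, 6.2817)]  |A|=68.8142
10. ⊥bis P8·P9 via (37.415,10.655): [(26.4733, 0.1117) (26.4711, 0) (48, 0) (48, 6.2817)]  |A|=68.8142
11. canonical 4-gon: [(26.4733, 0.1117) (26.4711, 0) (48, 0) (48, 6.2817)]
12. shoelace: 68.8142

Area of P8's cell: 68.8142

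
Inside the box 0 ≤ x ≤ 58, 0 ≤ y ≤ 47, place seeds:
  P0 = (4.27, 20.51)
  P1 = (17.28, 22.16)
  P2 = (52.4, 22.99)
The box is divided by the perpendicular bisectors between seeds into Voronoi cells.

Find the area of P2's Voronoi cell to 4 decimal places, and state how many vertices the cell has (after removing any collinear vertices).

Area of P2's cell: 1089.5475 (4 vertices)

1. box [0,58]×[0,47]: [(0, 0) (58, 0) (58, 47) (0, 47)]
2. ⊥bis P2·P0 via (28.335,21.75): [(29.4557, 0) (58, 0) (58, 47) (27.0339, 47)]  |A|=1398.4931
3. ⊥bis P2·P1 via (34.84,22.575): [(35.3735, 0) (58, 0) (58, 47) (34.2628, 47)]  |A|=1089.5475
4. canonical 4-gon: [(35.3735, 0) (58, 0) (58, 47) (34.2628, 47)]
5. shoelace: 1089.5475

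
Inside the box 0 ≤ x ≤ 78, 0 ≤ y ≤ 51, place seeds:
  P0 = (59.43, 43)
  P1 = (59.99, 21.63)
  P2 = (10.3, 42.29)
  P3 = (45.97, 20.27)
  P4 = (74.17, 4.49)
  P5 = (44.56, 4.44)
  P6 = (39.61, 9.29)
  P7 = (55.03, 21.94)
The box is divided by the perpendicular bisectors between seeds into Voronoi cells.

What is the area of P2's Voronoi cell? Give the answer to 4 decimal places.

1. box [0,78]×[0,51]: [(0, 0) (78, 0) (78, 51) (0, 51)]
2. ⊥bis P2·P0 via (34.865,42.645): [(0, 0) (35.4813, 0) (34.7443, 51) (0, 51)]  |A|=1790.7513
3. ⊥bis P2·P1 via (35.145,31.96): [(0, 0) (21.8567, 0) (35.0236, 31.6681) (34.7443, 51) (0, 51)]  |A|=1575.0196
4. ⊥bis P2·P3 via (28.135,31.28): [(0, 0) (8.8251, 0) (34.8715, 42.1925) (34.7443, 51) (0, 51)]  |A|=1228.4055
5. ⊥bis P2·P4 via (42.235,23.39): [(0, 0) (8.8251, 0) (34.8715, 42.1925) (34.7443, 51) (0, 51)]  |A|=1228.4055
6. ⊥bis P2·P5 via (27.43,23.365): [(0, 0) (1.6167, 0) (17.9538, 14.7876) (34.8715, 42.1925) (34.7443, 51) (0, 51)]  |A|=1175.1078
7. ⊥bis P2·P6 via (24.955,25.79): [(0, 3.6254) (24.492, 25.3788) (34.8715, 42.1925) (34.7443, 51) (0, 51)]  |A|=1072.0237
8. ⊥bis P2·P7 via (32.665,32.115): [(0, 3.6254) (24.492, 25.3788) (34.8715, 42.1925) (34.7443, 51) (0, 51)]  |A|=1072.0237
9. canonical 5-gon: [(0, 3.6254) (24.492, 25.3788) (34.8715, 42.1925) (34.7443, 51) (0, 51)]
10. shoelace: 1072.0237

Area of P2's cell: 1072.0237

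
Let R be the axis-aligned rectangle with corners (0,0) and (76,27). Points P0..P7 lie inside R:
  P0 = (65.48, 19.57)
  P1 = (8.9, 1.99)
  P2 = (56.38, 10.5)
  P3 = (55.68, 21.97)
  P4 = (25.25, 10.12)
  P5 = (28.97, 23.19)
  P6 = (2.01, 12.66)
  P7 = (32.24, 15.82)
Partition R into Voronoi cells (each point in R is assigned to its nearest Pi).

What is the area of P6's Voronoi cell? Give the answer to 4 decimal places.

1. box [0,76]×[0,27]: [(0, 0) (76, 0) (76, 27) (0, 27)]
2. ⊥bis P6·P0 via (33.745,16.115): [(0, 0) (35.4994, 0) (32.5599, 27) (0, 27)]  |A|=918.8018
3. ⊥bis P6·P1 via (5.455,7.325): [(0, 3.8025) (32.7809, 24.9703) (32.5599, 27) (0, 27)]  |A|=413.2606
4. ⊥bis P6·P2 via (29.195,11.58): [(0, 3.8025) (29.6466, 22.9464) (29.8076, 27) (0, 27)]  |A|=404.2776
5. ⊥bis P6·P3 via (28.845,17.315): [(0, 3.8025) (28.0473, 21.9136) (27.165, 27) (0, 27)]  |A|=394.3986
6. ⊥bis P6·P4 via (13.63,11.39): [(0, 3.8025) (13.7727, 12.6961) (15.3361, 27) (0, 27)]  |A|=269.4297
7. ⊥bis P6·P5 via (15.49,17.925): [(0, 3.8025) (13.7727, 12.6961) (14.5948, 20.2171) (11.9455, 27) (0, 27)]  |A|=257.9307
8. ⊥bis P6·P7 via (17.125,14.24): [(0, 3.8025) (13.7727, 12.6961) (14.5948, 20.2171) (11.9455, 27) (0, 27)]  |A|=257.9307
9. canonical 5-gon: [(0, 3.8025) (13.7727, 12.6961) (14.5948, 20.2171) (11.9455, 27) (0, 27)]
10. shoelace: 257.9307

Area of P6's cell: 257.9307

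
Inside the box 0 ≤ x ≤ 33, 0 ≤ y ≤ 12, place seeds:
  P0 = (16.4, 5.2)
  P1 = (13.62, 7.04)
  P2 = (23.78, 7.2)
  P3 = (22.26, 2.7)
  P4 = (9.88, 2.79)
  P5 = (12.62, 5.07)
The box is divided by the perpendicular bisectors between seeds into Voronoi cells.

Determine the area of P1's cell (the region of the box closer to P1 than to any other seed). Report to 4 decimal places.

Area of P1's cell: 54.9335

1. box [0,33]×[0,12]: [(0, 0) (33, 0) (33, 12) (0, 12)]
2. ⊥bis P1·P0 via (15.01,6.12): [(0, 0) (10.9594, 0) (18.9018, 12) (0, 12)]  |A|=179.1669
3. ⊥bis P1·P2 via (18.7,7.12): [(0, 0) (10.9594, 0) (18.6296, 11.5888) (18.6231, 12) (0, 12)]  |A|=179.1096
4. ⊥bis P1·P3 via (17.94,4.87): [(0, 0) (10.9594, 0) (18.6296, 11.5888) (18.6231, 12) (0, 12)]  |A|=179.1096
5. ⊥bis P1·P4 via (11.75,4.915): [(13.3061, 3.5456) (18.6296, 11.5888) (18.6231, 12) (3.6989, 12)]  |A|=64.2083
6. ⊥bis P1·P5 via (13.12,6.055): [(6.8212, 9.2524) (14.5025, 5.3532) (18.6296, 11.5888) (18.6231, 12) (3.6989, 12)]  |A|=54.9335
7. canonical 5-gon: [(6.8212, 9.2524) (14.5025, 5.3532) (18.6296, 11.5888) (18.6231, 12) (3.6989, 12)]
8. shoelace: 54.9335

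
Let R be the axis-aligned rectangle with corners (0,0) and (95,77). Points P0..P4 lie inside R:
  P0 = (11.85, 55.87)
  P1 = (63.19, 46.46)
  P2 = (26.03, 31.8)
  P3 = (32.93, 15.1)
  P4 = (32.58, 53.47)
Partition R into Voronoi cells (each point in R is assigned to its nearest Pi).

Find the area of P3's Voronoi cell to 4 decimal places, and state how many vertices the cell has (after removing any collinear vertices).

Area of P3's cell: 1509.6662 (4 vertices)

1. box [0,95]×[0,77]: [(0, 0) (95, 0) (95, 77) (0, 77)]
2. ⊥bis P3·P0 via (22.39,35.485): [(0, 23.9083) (0, 0) (95, 0) (95, 73.0278)]  |A|=4604.4644
3. ⊥bis P3·P1 via (48.06,30.78): [(35.9291, 42.4854) (0, 23.9083) (0, 0) (79.9589, 0)]  |A|=2128.0441
4. ⊥bis P3·P2 via (29.48,23.45): [(47.8084, 31.0228) (0, 11.2696) (0, 0) (79.9589, 0)]  |A|=1509.6662
5. ⊥bis P3·P4 via (32.755,34.285): [(47.8084, 31.0228) (0, 11.2696) (0, 0) (79.9589, 0)]  |A|=1509.6662
6. canonical 4-gon: [(47.8084, 31.0228) (0, 11.2696) (0, 0) (79.9589, 0)]
7. shoelace: 1509.6662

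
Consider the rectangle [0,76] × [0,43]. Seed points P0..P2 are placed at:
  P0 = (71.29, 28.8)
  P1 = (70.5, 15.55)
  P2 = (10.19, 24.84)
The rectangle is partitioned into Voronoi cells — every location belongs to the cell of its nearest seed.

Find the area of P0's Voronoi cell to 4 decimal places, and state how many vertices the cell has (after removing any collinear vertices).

Area of P0's cell: 716.1782 (4 vertices)

1. box [0,76]×[0,43]: [(0, 0) (76, 0) (76, 43) (0, 43)]
2. ⊥bis P0·P1 via (70.895,22.175): [(0, 26.4019) (76, 21.8706) (76, 43) (0, 43)]  |A|=1433.6422
3. ⊥bis P0·P2 via (40.74,26.82): [(40.9252, 23.9619) (76, 21.8706) (76, 43) (39.6913, 43)]  |A|=716.1782
4. canonical 4-gon: [(40.9252, 23.9619) (76, 21.8706) (76, 43) (39.6913, 43)]
5. shoelace: 716.1782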